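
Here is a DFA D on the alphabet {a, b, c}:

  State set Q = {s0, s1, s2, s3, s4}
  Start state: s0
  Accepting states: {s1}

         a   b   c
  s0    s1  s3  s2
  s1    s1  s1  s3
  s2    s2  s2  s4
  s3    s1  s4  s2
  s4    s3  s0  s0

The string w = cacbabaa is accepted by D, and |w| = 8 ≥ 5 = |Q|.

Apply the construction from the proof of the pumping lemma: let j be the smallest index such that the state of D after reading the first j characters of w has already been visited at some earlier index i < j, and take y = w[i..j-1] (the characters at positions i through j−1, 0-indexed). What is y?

a

State sequence: s0 -c-> s2 -a-> s2 -c-> s4 -b-> s0 -a-> s1 -b-> s1 -a-> s1 -a-> s1
First repeat at step 2: s2 was already visited.

So i = 1, j = 2, giving x = w[0:1] = c, y = w[1:2] = a, z = w[2:8] = cbabaa.
Check: |xy| = 2 ≤ 5 and |y| = 1 ≥ 1. Reading y takes D from s2 back to s2, so every xyⁱz is accepted.
Since D has 5 states, any run of length ≥ 5 visits 5+1 states, so by pigeonhole some state repeats within the first 5 steps — that repeat gives the pumpable loop.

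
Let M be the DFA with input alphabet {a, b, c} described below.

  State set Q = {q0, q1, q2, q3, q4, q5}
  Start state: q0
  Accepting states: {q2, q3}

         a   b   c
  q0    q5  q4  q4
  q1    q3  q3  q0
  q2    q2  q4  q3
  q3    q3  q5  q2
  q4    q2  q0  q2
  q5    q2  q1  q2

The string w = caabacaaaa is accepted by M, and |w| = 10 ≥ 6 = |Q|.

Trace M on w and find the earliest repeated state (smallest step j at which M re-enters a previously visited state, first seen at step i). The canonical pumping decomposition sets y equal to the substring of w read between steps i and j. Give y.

State sequence: q0 -c-> q4 -a-> q2 -a-> q2 -b-> q4 -a-> q2 -c-> q3 -a-> q3 -a-> q3 -a-> q3 -a-> q3
First repeat at step 3: q2 was already visited.

So i = 2, j = 3, giving x = w[0:2] = ca, y = w[2:3] = a, z = w[3:10] = bacaaaa.
Check: |xy| = 3 ≤ 6 and |y| = 1 ≥ 1. Reading y takes M from q2 back to q2, so every xyⁱz is accepted.

a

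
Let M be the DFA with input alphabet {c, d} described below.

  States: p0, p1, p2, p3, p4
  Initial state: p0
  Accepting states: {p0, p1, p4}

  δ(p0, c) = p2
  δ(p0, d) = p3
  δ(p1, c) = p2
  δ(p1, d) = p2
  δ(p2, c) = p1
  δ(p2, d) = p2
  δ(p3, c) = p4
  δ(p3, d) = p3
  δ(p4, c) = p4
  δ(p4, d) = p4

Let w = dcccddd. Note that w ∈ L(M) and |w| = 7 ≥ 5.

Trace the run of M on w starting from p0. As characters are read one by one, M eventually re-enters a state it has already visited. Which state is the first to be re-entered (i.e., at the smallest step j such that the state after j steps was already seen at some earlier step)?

p4

State sequence: p0 -d-> p3 -c-> p4 -c-> p4 -c-> p4 -d-> p4 -d-> p4 -d-> p4
First repeat at step 3: p4 was already visited.

The earliest repeat is at step j = 3: M is in p4, which it already visited at step i = 2.
Pumping length from the standard proof: p = 5 (the number of states). The repeated state found above gives |xy| = j ≤ 5 and |y| = j − i ≥ 1.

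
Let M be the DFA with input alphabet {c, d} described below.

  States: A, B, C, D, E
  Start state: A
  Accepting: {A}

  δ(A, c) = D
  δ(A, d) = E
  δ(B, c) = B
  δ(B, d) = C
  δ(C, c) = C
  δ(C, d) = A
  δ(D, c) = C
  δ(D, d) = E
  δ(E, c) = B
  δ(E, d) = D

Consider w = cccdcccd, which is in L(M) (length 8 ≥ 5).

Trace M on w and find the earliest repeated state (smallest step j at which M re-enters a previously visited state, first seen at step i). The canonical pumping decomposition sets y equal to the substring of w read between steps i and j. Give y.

State sequence: A -c-> D -c-> C -c-> C -d-> A -c-> D -c-> C -c-> C -d-> A
First repeat at step 3: C was already visited.

So i = 2, j = 3, giving x = w[0:2] = cc, y = w[2:3] = c, z = w[3:8] = dcccd.
Check: |xy| = 3 ≤ 5 and |y| = 1 ≥ 1. Reading y takes M from C back to C, so every xyⁱz is accepted.

c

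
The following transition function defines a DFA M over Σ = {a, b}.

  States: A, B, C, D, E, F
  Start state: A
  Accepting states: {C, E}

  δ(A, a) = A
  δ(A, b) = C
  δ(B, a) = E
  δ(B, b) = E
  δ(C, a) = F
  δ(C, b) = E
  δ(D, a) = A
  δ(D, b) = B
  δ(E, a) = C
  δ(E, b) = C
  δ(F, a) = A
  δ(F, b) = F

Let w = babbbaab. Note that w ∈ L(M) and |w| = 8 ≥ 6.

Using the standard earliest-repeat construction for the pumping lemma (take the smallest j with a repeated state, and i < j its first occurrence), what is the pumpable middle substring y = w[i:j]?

State sequence: A -b-> C -a-> F -b-> F -b-> F -b-> F -a-> A -a-> A -b-> C
First repeat at step 3: F was already visited.

So i = 2, j = 3, giving x = w[0:2] = ba, y = w[2:3] = b, z = w[3:8] = bbaab.
Check: |xy| = 3 ≤ 6 and |y| = 1 ≥ 1. Reading y takes M from F back to F, so every xyⁱz is accepted.
The DFA has 6 states, so the proof of the pumping lemma guarantees a repeated state among the first 6+1 visited; the segment between the two visits is the pumpable y.

b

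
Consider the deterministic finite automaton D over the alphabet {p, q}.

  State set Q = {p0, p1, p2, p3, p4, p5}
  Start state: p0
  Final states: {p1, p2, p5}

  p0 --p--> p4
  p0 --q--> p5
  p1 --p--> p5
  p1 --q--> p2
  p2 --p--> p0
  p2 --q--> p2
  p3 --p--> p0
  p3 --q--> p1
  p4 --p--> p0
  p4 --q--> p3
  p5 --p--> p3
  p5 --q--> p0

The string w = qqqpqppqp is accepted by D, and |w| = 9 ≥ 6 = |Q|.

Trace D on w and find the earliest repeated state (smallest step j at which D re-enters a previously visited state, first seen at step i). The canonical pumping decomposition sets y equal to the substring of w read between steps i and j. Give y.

qq

State sequence: p0 -q-> p5 -q-> p0 -q-> p5 -p-> p3 -q-> p1 -p-> p5 -p-> p3 -q-> p1 -p-> p5
First repeat at step 2: p0 was already visited.

So i = 0, j = 2, giving x = w[0:0] = ε, y = w[0:2] = qq, z = w[2:9] = qpqppqp.
Check: |xy| = 2 ≤ 6 and |y| = 2 ≥ 1. Reading y takes D from p0 back to p0, so every xyⁱz is accepted.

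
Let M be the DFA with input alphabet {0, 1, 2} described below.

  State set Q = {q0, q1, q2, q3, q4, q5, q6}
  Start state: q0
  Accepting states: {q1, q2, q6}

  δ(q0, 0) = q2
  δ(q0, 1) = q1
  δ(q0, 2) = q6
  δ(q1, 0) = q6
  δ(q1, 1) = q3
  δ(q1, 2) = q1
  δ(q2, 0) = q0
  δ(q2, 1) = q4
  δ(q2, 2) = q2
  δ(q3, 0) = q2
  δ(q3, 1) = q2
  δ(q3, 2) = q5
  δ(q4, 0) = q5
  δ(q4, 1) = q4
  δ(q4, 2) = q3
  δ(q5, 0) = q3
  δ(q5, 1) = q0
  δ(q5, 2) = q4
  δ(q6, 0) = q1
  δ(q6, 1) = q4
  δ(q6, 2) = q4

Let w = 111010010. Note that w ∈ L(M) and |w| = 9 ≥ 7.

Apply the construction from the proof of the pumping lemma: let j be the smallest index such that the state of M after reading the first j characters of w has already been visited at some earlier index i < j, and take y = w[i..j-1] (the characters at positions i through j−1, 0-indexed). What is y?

Run of M on w = 1 1 1 0 1 0 0 1 0:
  step 0: q0  (start)
  step 1: q1  (read 1: q0→q1)
  step 2: q3  (read 1: q1→q3)
  step 3: q2  (read 1: q3→q2)
  step 4: q0  (read 0: q2→q0)   ← first repeat (q0 seen earlier)
  step 5: q1  (read 1: q0→q1)
  step 6: q6  (read 0: q1→q6)
  step 7: q1  (read 0: q6→q1)
  step 8: q3  (read 1: q1→q3)
  step 9: q2  (read 0: q3→q2)

So i = 0, j = 4, giving x = w[0:0] = ε, y = w[0:4] = 1110, z = w[4:9] = 10010.
Check: |xy| = 4 ≤ 7 and |y| = 4 ≥ 1. Reading y takes M from q0 back to q0, so every xyⁱz is accepted.

1110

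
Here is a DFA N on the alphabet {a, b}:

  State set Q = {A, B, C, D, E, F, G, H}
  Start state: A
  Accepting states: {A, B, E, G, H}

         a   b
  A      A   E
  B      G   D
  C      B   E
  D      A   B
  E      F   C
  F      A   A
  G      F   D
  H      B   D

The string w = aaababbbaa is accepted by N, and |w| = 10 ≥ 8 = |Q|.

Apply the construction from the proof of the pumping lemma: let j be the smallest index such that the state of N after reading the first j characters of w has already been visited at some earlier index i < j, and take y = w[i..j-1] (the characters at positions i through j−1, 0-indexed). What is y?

a

State sequence: A -a-> A -a-> A -a-> A -b-> E -a-> F -b-> A -b-> E -b-> C -a-> B -a-> G
First repeat at step 1: A was already visited.

So i = 0, j = 1, giving x = w[0:0] = ε, y = w[0:1] = a, z = w[1:10] = aababbbaa.
Check: |xy| = 1 ≤ 8 and |y| = 1 ≥ 1. Reading y takes N from A back to A, so every xyⁱz is accepted.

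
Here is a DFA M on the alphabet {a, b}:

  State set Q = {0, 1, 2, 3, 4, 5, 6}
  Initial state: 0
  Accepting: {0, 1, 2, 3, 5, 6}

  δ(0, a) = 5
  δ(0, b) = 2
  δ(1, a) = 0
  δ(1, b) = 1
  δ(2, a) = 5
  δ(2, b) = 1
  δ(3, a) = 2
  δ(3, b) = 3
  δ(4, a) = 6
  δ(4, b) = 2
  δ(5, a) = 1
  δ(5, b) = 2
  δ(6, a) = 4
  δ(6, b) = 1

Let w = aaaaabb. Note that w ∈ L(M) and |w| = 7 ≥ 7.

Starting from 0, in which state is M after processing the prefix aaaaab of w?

Run of M on the first 6 characters of w = a a a a a b:
  step 0: 0  (start)
  step 1: 5  (read a: 0→5)
  step 2: 1  (read a: 5→1)
  step 3: 0  (read a: 1→0)
  step 4: 5  (read a: 0→5)
  step 5: 1  (read a: 5→1)
  step 6: 1  (read b: 1→1)

After reading 6 characters, M is in state 1.

1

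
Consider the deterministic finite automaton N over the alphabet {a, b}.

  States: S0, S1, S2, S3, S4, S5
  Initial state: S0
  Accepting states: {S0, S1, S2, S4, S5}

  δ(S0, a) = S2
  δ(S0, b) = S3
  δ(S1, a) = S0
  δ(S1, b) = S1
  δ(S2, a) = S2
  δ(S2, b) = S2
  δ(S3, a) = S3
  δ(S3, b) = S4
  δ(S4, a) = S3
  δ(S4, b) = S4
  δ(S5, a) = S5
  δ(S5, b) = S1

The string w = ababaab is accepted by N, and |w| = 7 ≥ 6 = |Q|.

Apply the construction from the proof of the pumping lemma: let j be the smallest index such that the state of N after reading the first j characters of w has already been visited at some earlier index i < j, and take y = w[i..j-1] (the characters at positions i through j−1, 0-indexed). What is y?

Run of N on w = a b a b a a b:
  step 0: S0  (start)
  step 1: S2  (read a: S0→S2)
  step 2: S2  (read b: S2→S2)   ← first repeat (S2 seen earlier)
  step 3: S2  (read a: S2→S2)
  step 4: S2  (read b: S2→S2)
  step 5: S2  (read a: S2→S2)
  step 6: S2  (read a: S2→S2)
  step 7: S2  (read b: S2→S2)

So i = 1, j = 2, giving x = w[0:1] = a, y = w[1:2] = b, z = w[2:7] = abaab.
Check: |xy| = 2 ≤ 6 and |y| = 1 ≥ 1. Reading y takes N from S2 back to S2, so every xyⁱz is accepted.
Since N has 6 states, any run of length ≥ 6 visits 6+1 states, so by pigeonhole some state repeats within the first 6 steps — that repeat gives the pumpable loop.

b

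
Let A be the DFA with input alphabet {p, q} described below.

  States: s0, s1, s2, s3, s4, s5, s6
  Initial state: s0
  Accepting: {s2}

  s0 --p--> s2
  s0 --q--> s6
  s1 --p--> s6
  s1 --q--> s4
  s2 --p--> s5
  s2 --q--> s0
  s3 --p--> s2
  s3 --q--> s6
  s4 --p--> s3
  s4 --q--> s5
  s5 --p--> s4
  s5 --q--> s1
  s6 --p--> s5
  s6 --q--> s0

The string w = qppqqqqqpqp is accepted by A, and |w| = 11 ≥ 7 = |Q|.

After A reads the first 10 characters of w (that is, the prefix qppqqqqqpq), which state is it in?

Run of A on the first 10 characters of w = q p p q q q q q p q:
  step 0: s0  (start)
  step 1: s6  (read q: s0→s6)
  step 2: s5  (read p: s6→s5)
  step 3: s4  (read p: s5→s4)
  step 4: s5  (read q: s4→s5)
  step 5: s1  (read q: s5→s1)
  step 6: s4  (read q: s1→s4)
  step 7: s5  (read q: s4→s5)
  step 8: s1  (read q: s5→s1)
  step 9: s6  (read p: s1→s6)
  step 10: s0  (read q: s6→s0)

After reading 10 characters, A is in state s0.
(This kind of state-tracing is the core of the pumping-lemma construction: with 7 states, pigeonhole forces a repeat within the first 7 steps.)

s0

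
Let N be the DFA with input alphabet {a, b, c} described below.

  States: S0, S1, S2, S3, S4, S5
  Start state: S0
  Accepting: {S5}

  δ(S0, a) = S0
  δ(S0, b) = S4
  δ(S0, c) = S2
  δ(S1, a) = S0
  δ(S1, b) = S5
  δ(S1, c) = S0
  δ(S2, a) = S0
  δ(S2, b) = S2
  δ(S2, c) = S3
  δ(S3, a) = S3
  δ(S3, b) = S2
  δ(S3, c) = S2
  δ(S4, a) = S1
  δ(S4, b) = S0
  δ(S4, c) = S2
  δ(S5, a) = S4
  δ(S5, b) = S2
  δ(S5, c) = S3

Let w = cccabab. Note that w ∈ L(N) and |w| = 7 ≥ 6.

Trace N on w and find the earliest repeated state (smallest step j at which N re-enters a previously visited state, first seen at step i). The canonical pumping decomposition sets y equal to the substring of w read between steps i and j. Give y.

cc

State sequence: S0 -c-> S2 -c-> S3 -c-> S2 -a-> S0 -b-> S4 -a-> S1 -b-> S5
First repeat at step 3: S2 was already visited.

So i = 1, j = 3, giving x = w[0:1] = c, y = w[1:3] = cc, z = w[3:7] = abab.
Check: |xy| = 3 ≤ 6 and |y| = 2 ≥ 1. Reading y takes N from S2 back to S2, so every xyⁱz is accepted.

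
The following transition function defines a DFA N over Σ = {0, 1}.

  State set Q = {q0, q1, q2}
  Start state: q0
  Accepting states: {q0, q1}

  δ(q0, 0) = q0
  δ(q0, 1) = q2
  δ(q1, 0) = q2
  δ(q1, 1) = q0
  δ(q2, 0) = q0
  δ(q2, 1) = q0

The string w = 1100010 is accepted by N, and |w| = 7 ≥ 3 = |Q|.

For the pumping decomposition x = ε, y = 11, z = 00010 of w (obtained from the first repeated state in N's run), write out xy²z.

xy^2z = ε·11·11·00010 = 111100010.
Reading y = 11 takes N from q0 back to q0, so after x·y·y the machine is still in q0, and z then leads to the accepting state q0. Hence 111100010 ∈ L(N).

111100010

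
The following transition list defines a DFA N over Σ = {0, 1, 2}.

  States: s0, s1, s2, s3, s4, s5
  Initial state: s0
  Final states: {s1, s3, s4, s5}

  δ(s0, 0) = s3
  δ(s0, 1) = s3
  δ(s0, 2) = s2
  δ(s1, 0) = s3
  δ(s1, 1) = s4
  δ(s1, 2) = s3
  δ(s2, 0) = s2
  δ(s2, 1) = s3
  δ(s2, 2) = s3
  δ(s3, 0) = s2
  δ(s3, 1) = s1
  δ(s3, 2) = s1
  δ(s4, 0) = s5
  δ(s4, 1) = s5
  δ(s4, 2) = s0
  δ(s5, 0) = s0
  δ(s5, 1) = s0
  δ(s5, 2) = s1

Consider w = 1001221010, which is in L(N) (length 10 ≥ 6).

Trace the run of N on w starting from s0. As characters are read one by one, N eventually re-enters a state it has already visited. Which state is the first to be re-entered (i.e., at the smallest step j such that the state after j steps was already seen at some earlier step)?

State sequence: s0 -1-> s3 -0-> s2 -0-> s2 -1-> s3 -2-> s1 -2-> s3 -1-> s1 -0-> s3 -1-> s1 -0-> s3
First repeat at step 3: s2 was already visited.

The earliest repeat is at step j = 3: N is in s2, which it already visited at step i = 2.

s2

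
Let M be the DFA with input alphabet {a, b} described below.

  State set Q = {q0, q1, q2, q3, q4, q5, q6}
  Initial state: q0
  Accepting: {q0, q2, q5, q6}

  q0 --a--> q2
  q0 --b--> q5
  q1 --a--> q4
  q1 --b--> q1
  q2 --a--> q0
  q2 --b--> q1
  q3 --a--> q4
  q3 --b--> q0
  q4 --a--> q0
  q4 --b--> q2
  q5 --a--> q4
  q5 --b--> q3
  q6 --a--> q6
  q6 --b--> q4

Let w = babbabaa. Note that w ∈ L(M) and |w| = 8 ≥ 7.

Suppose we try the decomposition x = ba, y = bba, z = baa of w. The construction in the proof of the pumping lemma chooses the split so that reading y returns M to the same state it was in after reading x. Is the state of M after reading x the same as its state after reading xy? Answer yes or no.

yes

State sequence: q0 -b-> q5 -a-> q4 -b-> q2 -b-> q1 -a-> q4

After x (step 2): q4. After xy (step 5): q4.
They match, so y = bba drives M around a cycle from q4 back to itself; pumping y any number of times keeps M in q4 before reading z, and xyⁱz ∈ L(M) for every i ≥ 0.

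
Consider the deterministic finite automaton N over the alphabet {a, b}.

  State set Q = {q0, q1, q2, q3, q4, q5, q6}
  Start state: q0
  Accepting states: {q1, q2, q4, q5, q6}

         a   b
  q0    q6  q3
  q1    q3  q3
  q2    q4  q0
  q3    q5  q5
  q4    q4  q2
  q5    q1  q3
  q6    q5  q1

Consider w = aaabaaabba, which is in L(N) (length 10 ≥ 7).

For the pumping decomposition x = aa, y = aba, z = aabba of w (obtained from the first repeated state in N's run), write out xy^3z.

xy^3z = aa·aba·aba·aba·aabba = aaabaabaabaaabba.
Reading y = aba takes N from q5 back to q5, so after x·y·y·y the machine is still in q5, and z then leads to the accepting state q5. Hence aaabaabaabaaabba ∈ L(N).

aaabaabaabaaabba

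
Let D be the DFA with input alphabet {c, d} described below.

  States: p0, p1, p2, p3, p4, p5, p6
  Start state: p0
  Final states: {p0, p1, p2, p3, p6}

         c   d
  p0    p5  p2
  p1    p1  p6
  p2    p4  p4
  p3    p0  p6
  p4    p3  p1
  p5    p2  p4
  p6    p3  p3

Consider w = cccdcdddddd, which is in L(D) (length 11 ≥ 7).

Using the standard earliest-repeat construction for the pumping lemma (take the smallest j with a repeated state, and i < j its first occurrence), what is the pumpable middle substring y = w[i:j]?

c

State sequence: p0 -c-> p5 -c-> p2 -c-> p4 -d-> p1 -c-> p1 -d-> p6 -d-> p3 -d-> p6 -d-> p3 -d-> p6 -d-> p3
First repeat at step 5: p1 was already visited.

So i = 4, j = 5, giving x = w[0:4] = cccd, y = w[4:5] = c, z = w[5:11] = dddddd.
Check: |xy| = 5 ≤ 7 and |y| = 1 ≥ 1. Reading y takes D from p1 back to p1, so every xyⁱz is accepted.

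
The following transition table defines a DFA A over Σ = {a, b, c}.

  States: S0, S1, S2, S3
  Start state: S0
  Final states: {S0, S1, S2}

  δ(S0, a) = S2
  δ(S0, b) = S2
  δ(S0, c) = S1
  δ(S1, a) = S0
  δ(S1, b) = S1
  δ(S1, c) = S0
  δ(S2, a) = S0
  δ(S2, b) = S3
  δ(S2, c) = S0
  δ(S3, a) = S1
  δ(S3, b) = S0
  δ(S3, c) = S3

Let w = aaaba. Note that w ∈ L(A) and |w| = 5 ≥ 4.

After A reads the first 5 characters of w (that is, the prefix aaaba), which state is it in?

State sequence: S0 -a-> S2 -a-> S0 -a-> S2 -b-> S3 -a-> S1

After reading 5 characters, A is in state S1.
(This kind of state-tracing is the core of the pumping-lemma construction: with 4 states, pigeonhole forces a repeat within the first 4 steps.)

S1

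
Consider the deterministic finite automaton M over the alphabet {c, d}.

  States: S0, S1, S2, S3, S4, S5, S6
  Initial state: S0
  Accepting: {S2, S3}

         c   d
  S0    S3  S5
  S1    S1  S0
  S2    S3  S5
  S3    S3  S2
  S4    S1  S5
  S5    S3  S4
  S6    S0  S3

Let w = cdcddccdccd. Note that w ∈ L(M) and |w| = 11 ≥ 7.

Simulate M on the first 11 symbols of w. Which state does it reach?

Run of M on the first 11 characters of w = c d c d d c c d c c d:
  step 0: S0  (start)
  step 1: S3  (read c: S0→S3)
  step 2: S2  (read d: S3→S2)
  step 3: S3  (read c: S2→S3)
  step 4: S2  (read d: S3→S2)
  step 5: S5  (read d: S2→S5)
  step 6: S3  (read c: S5→S3)
  step 7: S3  (read c: S3→S3)
  step 8: S2  (read d: S3→S2)
  step 9: S3  (read c: S2→S3)
  step 10: S3  (read c: S3→S3)
  step 11: S2  (read d: S3→S2)

After reading 11 characters, M is in state S2.

S2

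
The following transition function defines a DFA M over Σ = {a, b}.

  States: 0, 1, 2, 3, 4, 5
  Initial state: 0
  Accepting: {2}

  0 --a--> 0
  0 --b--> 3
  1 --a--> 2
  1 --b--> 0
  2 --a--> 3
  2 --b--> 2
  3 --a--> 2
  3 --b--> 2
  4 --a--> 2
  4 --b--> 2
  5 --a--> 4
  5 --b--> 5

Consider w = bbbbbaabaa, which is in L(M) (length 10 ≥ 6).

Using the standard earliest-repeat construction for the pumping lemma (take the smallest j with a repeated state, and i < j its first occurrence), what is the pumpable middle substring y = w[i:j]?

State sequence: 0 -b-> 3 -b-> 2 -b-> 2 -b-> 2 -b-> 2 -a-> 3 -a-> 2 -b-> 2 -a-> 3 -a-> 2
First repeat at step 3: 2 was already visited.

So i = 2, j = 3, giving x = w[0:2] = bb, y = w[2:3] = b, z = w[3:10] = bbaabaa.
Check: |xy| = 3 ≤ 6 and |y| = 1 ≥ 1. Reading y takes M from 2 back to 2, so every xyⁱz is accepted.
With |Q| = 6, pigeonhole forces a state repeat no later than step 6; the substring read between the first and second visits to that state can be pumped.

b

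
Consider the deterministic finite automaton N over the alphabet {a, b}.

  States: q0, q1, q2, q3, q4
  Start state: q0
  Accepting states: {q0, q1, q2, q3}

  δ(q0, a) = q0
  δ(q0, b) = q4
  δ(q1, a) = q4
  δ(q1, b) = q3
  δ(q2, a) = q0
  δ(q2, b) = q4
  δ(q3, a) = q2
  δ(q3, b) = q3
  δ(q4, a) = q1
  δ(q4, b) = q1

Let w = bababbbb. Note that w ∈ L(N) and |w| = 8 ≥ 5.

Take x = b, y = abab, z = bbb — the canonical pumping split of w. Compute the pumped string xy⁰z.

xy⁰z = xz = b·bbb = bbbb.
Reading y = abab takes N from q4 back to q4, so after x the machine is still in q4, and z then leads to the accepting state q3. Hence bbbb ∈ L(N).

bbbb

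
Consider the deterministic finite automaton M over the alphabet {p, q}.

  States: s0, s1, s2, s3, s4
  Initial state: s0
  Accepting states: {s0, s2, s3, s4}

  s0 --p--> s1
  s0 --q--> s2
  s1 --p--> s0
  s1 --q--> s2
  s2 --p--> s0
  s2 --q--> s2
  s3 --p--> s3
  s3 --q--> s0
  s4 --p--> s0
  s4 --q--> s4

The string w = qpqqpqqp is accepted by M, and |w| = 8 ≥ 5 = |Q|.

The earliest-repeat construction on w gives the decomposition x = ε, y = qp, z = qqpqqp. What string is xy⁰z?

qqpqqp

xy⁰z = xz = ε·qqpqqp = qqpqqp.
Reading y = qp takes M from s0 back to s0, so after x the machine is still in s0, and z then leads to the accepting state s0. Hence qqpqqp ∈ L(M).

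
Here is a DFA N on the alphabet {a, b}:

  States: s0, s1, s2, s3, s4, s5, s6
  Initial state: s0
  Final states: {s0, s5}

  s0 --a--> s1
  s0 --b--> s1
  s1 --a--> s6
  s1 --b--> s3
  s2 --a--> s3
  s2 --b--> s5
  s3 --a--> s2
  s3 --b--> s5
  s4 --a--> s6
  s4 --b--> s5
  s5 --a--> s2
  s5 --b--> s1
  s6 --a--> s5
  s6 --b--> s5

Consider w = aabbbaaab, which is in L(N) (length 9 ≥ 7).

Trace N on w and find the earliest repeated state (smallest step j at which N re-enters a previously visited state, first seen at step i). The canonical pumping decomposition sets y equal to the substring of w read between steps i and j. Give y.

Run of N on w = a a b b b a a a b:
  step 0: s0  (start)
  step 1: s1  (read a: s0→s1)
  step 2: s6  (read a: s1→s6)
  step 3: s5  (read b: s6→s5)
  step 4: s1  (read b: s5→s1)   ← first repeat (s1 seen earlier)
  step 5: s3  (read b: s1→s3)
  step 6: s2  (read a: s3→s2)
  step 7: s3  (read a: s2→s3)
  step 8: s2  (read a: s3→s2)
  step 9: s5  (read b: s2→s5)

So i = 1, j = 4, giving x = w[0:1] = a, y = w[1:4] = abb, z = w[4:9] = baaab.
Check: |xy| = 4 ≤ 7 and |y| = 3 ≥ 1. Reading y takes N from s1 back to s1, so every xyⁱz is accepted.

abb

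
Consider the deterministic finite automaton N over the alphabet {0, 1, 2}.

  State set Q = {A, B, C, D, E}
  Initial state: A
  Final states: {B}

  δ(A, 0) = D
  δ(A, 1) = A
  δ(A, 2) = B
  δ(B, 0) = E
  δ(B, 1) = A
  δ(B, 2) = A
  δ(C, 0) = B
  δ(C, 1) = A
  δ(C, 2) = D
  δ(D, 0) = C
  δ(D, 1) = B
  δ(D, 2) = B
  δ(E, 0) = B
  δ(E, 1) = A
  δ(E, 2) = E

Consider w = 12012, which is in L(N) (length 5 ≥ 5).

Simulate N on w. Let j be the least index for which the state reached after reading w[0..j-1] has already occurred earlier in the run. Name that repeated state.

State sequence: A -1-> A -2-> B -0-> E -1-> A -2-> B
First repeat at step 1: A was already visited.

The earliest repeat is at step j = 1: N is in A, which it already visited at step i = 0.

A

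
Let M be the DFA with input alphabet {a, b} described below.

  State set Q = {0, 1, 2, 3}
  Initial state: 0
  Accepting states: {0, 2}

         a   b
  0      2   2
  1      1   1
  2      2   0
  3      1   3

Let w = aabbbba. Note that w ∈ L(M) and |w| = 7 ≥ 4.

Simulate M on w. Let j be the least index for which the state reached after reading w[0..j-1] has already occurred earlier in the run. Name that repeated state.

Run of M on w = a a b b b b a:
  step 0: 0  (start)
  step 1: 2  (read a: 0→2)
  step 2: 2  (read a: 2→2)   ← first repeat (2 seen earlier)
  step 3: 0  (read b: 2→0)
  step 4: 2  (read b: 0→2)
  step 5: 0  (read b: 2→0)
  step 6: 2  (read b: 0→2)
  step 7: 2  (read a: 2→2)

The earliest repeat is at step j = 2: M is in 2, which it already visited at step i = 1.

2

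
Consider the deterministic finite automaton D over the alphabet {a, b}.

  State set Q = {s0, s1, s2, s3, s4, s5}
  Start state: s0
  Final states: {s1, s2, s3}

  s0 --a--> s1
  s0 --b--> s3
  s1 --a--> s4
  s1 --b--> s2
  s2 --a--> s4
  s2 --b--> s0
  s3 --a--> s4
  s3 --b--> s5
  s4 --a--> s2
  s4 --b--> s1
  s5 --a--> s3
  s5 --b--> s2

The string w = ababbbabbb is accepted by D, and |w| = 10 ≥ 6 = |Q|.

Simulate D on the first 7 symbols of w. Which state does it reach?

s1

Run of D on the first 7 characters of w = a b a b b b a:
  step 0: s0  (start)
  step 1: s1  (read a: s0→s1)
  step 2: s2  (read b: s1→s2)
  step 3: s4  (read a: s2→s4)
  step 4: s1  (read b: s4→s1)
  step 5: s2  (read b: s1→s2)
  step 6: s0  (read b: s2→s0)
  step 7: s1  (read a: s0→s1)

After reading 7 characters, D is in state s1.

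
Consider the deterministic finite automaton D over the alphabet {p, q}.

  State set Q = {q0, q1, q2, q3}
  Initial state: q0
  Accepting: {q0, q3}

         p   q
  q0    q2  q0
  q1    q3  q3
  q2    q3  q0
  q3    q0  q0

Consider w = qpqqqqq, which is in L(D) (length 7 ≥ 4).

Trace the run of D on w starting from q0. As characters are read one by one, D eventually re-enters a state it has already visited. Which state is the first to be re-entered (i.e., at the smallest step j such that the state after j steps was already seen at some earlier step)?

q0

Run of D on w = q p q q q q q:
  step 0: q0  (start)
  step 1: q0  (read q: q0→q0)   ← first repeat (q0 seen earlier)
  step 2: q2  (read p: q0→q2)
  step 3: q0  (read q: q2→q0)
  step 4: q0  (read q: q0→q0)
  step 5: q0  (read q: q0→q0)
  step 6: q0  (read q: q0→q0)
  step 7: q0  (read q: q0→q0)

The earliest repeat is at step j = 1: D is in q0, which it already visited at step i = 0.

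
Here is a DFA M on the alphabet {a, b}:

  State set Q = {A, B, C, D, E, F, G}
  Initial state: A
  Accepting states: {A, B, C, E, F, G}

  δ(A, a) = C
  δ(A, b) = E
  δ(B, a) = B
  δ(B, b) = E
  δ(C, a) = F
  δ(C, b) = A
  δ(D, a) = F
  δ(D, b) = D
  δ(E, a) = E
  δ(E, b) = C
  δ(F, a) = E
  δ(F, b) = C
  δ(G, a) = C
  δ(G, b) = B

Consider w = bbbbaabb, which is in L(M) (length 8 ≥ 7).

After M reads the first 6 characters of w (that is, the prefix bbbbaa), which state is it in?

E

State sequence: A -b-> E -b-> C -b-> A -b-> E -a-> E -a-> E

After reading 6 characters, M is in state E.
(This kind of state-tracing is the core of the pumping-lemma construction: with 7 states, pigeonhole forces a repeat within the first 7 steps.)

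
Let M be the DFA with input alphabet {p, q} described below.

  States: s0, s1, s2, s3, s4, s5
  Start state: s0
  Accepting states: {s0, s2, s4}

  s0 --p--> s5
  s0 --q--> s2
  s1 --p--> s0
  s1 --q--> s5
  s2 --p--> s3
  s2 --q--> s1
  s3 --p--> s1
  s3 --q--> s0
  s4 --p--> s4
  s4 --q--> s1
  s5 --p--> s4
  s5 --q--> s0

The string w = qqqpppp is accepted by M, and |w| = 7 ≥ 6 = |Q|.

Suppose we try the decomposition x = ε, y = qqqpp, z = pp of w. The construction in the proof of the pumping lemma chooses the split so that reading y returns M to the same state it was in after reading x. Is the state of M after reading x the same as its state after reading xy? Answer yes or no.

no

Run of M on the first 5 characters of w = q q q p p:
  step 0: s0  (start)
  step 1: s2  (read q: s0→s2)
  step 2: s1  (read q: s2→s1)
  step 3: s5  (read q: s1→s5)
  step 4: s4  (read p: s5→s4)
  step 5: s4  (read p: s4→s4)

After x (step 0): s0. After xy (step 5): s4.
They differ (s0 ≠ s4), so y is not a cycle from the state after x; this split is not the one the pumping-lemma construction produces, and pumping y need not keep the string in L(M).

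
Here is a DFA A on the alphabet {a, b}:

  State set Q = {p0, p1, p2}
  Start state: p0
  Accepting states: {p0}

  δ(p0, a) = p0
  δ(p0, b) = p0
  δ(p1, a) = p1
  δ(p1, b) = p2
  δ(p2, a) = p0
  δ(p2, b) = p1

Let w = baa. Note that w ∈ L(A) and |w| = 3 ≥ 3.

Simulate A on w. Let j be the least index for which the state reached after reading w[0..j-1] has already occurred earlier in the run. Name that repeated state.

State sequence: p0 -b-> p0 -a-> p0 -a-> p0
First repeat at step 1: p0 was already visited.

The earliest repeat is at step j = 1: A is in p0, which it already visited at step i = 0.

p0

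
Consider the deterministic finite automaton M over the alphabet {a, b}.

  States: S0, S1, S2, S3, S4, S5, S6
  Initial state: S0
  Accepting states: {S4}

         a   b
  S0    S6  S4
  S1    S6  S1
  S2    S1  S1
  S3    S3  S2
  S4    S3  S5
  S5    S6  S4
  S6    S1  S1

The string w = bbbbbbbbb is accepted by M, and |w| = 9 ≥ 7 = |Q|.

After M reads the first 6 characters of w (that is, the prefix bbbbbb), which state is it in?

S5

Run of M on the first 6 characters of w = b b b b b b:
  step 0: S0  (start)
  step 1: S4  (read b: S0→S4)
  step 2: S5  (read b: S4→S5)
  step 3: S4  (read b: S5→S4)
  step 4: S5  (read b: S4→S5)
  step 5: S4  (read b: S5→S4)
  step 6: S5  (read b: S4→S5)

After reading 6 characters, M is in state S5.
(This kind of state-tracing is the core of the pumping-lemma construction: with 7 states, pigeonhole forces a repeat within the first 7 steps.)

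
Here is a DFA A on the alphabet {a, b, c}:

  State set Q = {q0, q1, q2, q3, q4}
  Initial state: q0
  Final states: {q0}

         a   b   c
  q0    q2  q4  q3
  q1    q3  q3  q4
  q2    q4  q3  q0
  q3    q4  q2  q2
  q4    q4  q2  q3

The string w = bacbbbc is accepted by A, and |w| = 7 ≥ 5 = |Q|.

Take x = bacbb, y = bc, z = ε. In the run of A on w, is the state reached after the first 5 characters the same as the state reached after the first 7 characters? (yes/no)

no

Run of A on the first 7 characters of w = b a c b b b c:
  step 0: q0  (start)
  step 1: q4  (read b: q0→q4)
  step 2: q4  (read a: q4→q4)
  step 3: q3  (read c: q4→q3)
  step 4: q2  (read b: q3→q2)
  step 5: q3  (read b: q2→q3)
  step 6: q2  (read b: q3→q2)
  step 7: q0  (read c: q2→q0)

After x (step 5): q3. After xy (step 7): q0.
They differ (q3 ≠ q0), so y is not a cycle from the state after x; this split is not the one the pumping-lemma construction produces, and pumping y need not keep the string in L(A).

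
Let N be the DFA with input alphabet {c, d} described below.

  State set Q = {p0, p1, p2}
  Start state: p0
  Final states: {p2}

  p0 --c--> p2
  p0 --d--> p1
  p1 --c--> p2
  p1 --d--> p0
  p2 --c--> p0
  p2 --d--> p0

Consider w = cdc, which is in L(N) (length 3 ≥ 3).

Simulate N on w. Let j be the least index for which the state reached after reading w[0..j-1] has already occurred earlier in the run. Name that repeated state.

Run of N on w = c d c:
  step 0: p0  (start)
  step 1: p2  (read c: p0→p2)
  step 2: p0  (read d: p2→p0)   ← first repeat (p0 seen earlier)
  step 3: p2  (read c: p0→p2)

The earliest repeat is at step j = 2: N is in p0, which it already visited at step i = 0.
Since N has 3 states, any run of length ≥ 3 visits 3+1 states, so by pigeonhole some state repeats within the first 3 steps — that repeat gives the pumpable loop.

p0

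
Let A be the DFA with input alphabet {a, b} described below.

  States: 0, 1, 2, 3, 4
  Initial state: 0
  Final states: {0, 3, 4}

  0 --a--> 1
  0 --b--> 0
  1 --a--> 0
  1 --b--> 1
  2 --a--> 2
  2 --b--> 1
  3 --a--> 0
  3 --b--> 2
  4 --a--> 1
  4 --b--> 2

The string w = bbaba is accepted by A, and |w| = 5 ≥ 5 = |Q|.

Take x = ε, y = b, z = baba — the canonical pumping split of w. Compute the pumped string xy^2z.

xy^2z = ε·b·b·baba = bbbaba.
Reading y = b takes A from 0 back to 0, so after x·y·y the machine is still in 0, and z then leads to the accepting state 0. Hence bbbaba ∈ L(A).

bbbaba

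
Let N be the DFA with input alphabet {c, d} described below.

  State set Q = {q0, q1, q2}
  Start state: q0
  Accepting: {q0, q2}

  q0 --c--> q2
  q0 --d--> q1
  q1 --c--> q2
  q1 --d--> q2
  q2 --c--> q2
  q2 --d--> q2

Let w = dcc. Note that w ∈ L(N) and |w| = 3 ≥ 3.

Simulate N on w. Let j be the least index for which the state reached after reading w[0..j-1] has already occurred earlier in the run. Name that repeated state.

Run of N on w = d c c:
  step 0: q0  (start)
  step 1: q1  (read d: q0→q1)
  step 2: q2  (read c: q1→q2)
  step 3: q2  (read c: q2→q2)   ← first repeat (q2 seen earlier)

The earliest repeat is at step j = 3: N is in q2, which it already visited at step i = 2.

q2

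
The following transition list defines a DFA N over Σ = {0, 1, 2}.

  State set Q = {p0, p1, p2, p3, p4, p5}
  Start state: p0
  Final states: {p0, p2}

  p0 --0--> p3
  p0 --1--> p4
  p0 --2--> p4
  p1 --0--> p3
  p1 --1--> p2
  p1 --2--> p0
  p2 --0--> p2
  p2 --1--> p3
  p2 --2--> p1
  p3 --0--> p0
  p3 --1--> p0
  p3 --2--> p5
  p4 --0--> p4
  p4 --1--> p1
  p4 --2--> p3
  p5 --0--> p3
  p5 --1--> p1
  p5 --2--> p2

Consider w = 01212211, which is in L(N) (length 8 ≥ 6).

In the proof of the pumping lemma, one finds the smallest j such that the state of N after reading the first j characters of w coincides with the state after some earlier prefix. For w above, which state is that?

Run of N on w = 0 1 2 1 2 2 1 1:
  step 0: p0  (start)
  step 1: p3  (read 0: p0→p3)
  step 2: p0  (read 1: p3→p0)   ← first repeat (p0 seen earlier)
  step 3: p4  (read 2: p0→p4)
  step 4: p1  (read 1: p4→p1)
  step 5: p0  (read 2: p1→p0)
  step 6: p4  (read 2: p0→p4)
  step 7: p1  (read 1: p4→p1)
  step 8: p2  (read 1: p1→p2)

The earliest repeat is at step j = 2: N is in p0, which it already visited at step i = 0.

p0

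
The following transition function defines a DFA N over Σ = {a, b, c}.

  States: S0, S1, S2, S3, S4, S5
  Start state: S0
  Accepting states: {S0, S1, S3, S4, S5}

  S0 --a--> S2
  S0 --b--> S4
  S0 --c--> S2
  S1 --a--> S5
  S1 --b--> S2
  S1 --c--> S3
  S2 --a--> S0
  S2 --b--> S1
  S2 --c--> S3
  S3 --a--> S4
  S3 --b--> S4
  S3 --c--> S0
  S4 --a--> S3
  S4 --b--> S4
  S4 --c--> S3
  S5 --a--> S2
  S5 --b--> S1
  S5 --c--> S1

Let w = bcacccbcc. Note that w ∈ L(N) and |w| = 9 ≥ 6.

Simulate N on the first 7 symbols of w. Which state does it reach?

State sequence: S0 -b-> S4 -c-> S3 -a-> S4 -c-> S3 -c-> S0 -c-> S2 -b-> S1

After reading 7 characters, N is in state S1.
(This kind of state-tracing is the core of the pumping-lemma construction: with 6 states, pigeonhole forces a repeat within the first 6 steps.)

S1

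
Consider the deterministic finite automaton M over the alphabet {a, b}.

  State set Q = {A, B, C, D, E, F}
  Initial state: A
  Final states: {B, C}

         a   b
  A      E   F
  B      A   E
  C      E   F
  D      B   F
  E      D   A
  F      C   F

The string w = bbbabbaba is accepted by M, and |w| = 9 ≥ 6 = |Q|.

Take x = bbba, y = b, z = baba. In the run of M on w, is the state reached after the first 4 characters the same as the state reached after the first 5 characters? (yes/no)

no

State sequence: A -b-> F -b-> F -b-> F -a-> C -b-> F

After x (step 4): C. After xy (step 5): F.
They differ (C ≠ F), so y is not a cycle from the state after x; this split is not the one the pumping-lemma construction produces, and pumping y need not keep the string in L(M).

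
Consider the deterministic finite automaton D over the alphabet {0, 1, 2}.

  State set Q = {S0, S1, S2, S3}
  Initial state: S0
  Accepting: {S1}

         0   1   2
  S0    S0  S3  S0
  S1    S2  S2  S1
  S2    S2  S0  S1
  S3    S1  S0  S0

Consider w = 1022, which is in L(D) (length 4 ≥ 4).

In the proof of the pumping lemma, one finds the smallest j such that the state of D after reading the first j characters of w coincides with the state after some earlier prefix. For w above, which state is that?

State sequence: S0 -1-> S3 -0-> S1 -2-> S1 -2-> S1
First repeat at step 3: S1 was already visited.

The earliest repeat is at step j = 3: D is in S1, which it already visited at step i = 2.
Pumping length from the standard proof: p = 4 (the number of states). The repeated state found above gives |xy| = j ≤ 4 and |y| = j − i ≥ 1.

S1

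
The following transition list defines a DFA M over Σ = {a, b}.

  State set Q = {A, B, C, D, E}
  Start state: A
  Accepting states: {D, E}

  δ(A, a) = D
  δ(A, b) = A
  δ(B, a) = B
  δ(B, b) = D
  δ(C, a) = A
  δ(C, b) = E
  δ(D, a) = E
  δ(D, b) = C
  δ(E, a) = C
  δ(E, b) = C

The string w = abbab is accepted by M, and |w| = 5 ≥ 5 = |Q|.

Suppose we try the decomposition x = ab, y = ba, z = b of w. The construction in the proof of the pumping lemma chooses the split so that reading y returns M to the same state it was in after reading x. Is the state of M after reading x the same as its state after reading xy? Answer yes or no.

yes

State sequence: A -a-> D -b-> C -b-> E -a-> C

After x (step 2): C. After xy (step 4): C.
They match, so y = ba drives M around a cycle from C back to itself; pumping y any number of times keeps M in C before reading z, and xyⁱz ∈ L(M) for every i ≥ 0.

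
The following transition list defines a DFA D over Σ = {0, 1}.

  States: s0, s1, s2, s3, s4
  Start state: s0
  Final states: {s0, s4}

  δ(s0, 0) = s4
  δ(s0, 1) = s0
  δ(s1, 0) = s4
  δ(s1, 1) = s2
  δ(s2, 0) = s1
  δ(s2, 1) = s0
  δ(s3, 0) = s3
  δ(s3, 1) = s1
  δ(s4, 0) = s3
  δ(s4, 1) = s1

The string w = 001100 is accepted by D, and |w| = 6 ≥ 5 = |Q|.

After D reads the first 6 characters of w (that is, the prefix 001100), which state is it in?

s4

State sequence: s0 -0-> s4 -0-> s3 -1-> s1 -1-> s2 -0-> s1 -0-> s4

After reading 6 characters, D is in state s4.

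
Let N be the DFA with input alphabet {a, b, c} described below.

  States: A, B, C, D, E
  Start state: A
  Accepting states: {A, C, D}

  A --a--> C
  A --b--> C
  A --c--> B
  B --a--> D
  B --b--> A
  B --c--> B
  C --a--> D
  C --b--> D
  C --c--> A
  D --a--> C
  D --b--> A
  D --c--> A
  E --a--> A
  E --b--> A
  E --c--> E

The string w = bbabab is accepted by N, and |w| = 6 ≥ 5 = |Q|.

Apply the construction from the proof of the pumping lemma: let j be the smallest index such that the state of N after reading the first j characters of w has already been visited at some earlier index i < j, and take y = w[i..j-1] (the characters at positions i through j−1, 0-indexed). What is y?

Run of N on w = b b a b a b:
  step 0: A  (start)
  step 1: C  (read b: A→C)
  step 2: D  (read b: C→D)
  step 3: C  (read a: D→C)   ← first repeat (C seen earlier)
  step 4: D  (read b: C→D)
  step 5: C  (read a: D→C)
  step 6: D  (read b: C→D)

So i = 1, j = 3, giving x = w[0:1] = b, y = w[1:3] = ba, z = w[3:6] = bab.
Check: |xy| = 3 ≤ 5 and |y| = 2 ≥ 1. Reading y takes N from C back to C, so every xyⁱz is accepted.

ba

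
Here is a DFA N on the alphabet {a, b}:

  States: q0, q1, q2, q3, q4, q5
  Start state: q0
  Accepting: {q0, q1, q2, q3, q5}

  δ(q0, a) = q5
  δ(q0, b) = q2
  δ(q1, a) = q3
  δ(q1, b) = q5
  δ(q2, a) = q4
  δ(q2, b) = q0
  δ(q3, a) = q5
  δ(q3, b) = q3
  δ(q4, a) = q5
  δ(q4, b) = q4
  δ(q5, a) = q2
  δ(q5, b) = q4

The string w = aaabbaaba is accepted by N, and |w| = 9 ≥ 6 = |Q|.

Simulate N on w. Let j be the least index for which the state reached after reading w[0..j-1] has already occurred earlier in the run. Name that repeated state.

q4

Run of N on w = a a a b b a a b a:
  step 0: q0  (start)
  step 1: q5  (read a: q0→q5)
  step 2: q2  (read a: q5→q2)
  step 3: q4  (read a: q2→q4)
  step 4: q4  (read b: q4→q4)   ← first repeat (q4 seen earlier)
  step 5: q4  (read b: q4→q4)
  step 6: q5  (read a: q4→q5)
  step 7: q2  (read a: q5→q2)
  step 8: q0  (read b: q2→q0)
  step 9: q5  (read a: q0→q5)

The earliest repeat is at step j = 4: N is in q4, which it already visited at step i = 3.
Pumping length from the standard proof: p = 6 (the number of states). The repeated state found above gives |xy| = j ≤ 6 and |y| = j − i ≥ 1.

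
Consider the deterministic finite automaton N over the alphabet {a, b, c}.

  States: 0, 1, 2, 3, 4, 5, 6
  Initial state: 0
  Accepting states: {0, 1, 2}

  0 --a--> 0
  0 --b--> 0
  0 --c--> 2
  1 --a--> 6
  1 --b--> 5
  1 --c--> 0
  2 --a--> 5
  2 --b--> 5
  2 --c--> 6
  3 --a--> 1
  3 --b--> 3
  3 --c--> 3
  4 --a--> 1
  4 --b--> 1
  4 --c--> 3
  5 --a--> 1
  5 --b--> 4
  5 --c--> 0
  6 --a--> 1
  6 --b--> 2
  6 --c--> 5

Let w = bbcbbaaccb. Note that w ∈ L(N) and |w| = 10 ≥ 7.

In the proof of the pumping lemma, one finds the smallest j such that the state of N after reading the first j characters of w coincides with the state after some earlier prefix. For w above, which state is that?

Run of N on w = b b c b b a a c c b:
  step 0: 0  (start)
  step 1: 0  (read b: 0→0)   ← first repeat (0 seen earlier)
  step 2: 0  (read b: 0→0)
  step 3: 2  (read c: 0→2)
  step 4: 5  (read b: 2→5)
  step 5: 4  (read b: 5→4)
  step 6: 1  (read a: 4→1)
  step 7: 6  (read a: 1→6)
  step 8: 5  (read c: 6→5)
  step 9: 0  (read c: 5→0)
  step 10: 0  (read b: 0→0)

The earliest repeat is at step j = 1: N is in 0, which it already visited at step i = 0.
With |Q| = 7, pigeonhole forces a state repeat no later than step 7; the substring read between the first and second visits to that state can be pumped.

0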